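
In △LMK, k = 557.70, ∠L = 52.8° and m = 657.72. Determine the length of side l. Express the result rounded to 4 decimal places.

By the law of cosines, l² = m² + k² − 2·m·k·cos L = 3.0008e+05, so l ≈ 547.79.

547.7941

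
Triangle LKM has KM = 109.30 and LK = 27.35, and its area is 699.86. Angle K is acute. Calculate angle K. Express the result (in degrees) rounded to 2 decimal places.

∠K ≈ 27.92°

From area = ½·LK·KM·sin K, we get sin K = 2·area/(LK·KM) ≈ 0.46823.
Taking the acute solution, ∠K ≈ 27.92°.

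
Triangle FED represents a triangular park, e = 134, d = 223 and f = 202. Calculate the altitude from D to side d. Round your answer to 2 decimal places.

Semiperimeter s = (202 + 134 + 223)/2 = 279.5.
Heron's formula: area = √(279.5·77.5·145.5·56.5) ≈ 13344.
The altitude from D has length 2·area/d ≈ 119.68.

119.68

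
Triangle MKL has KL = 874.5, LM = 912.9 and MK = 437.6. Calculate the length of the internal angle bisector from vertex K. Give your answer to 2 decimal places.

By the law of cosines, cos K = (MK² + KL² − LM²) / (2·MK·KL) ≈ 0.16052, so ∠K ≈ 80.76°.
The bisector from K has length 2·MK·KL·cos(∠K/2)/(MK+KL) ≈ 444.34.

t_K ≈ 444.34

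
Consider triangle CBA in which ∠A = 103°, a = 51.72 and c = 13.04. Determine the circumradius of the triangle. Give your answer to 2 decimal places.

Law of sines: sin C = c·sin A/a ≈ 0.24566.
Since a ≥ c, only the acute value applies: ∠C ≈ 14.22°.
Then ∠B = 180° − ∠A − ∠C ≈ 62.78°.
Law of sines gives b = a·sin B/sin A ≈ 47.202.
Circumradius = a/(2 sin A) ≈ 26.54.

R ≈ 26.54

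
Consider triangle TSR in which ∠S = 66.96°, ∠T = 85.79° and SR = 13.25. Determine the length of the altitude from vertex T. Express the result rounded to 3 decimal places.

The third angle is ∠R = 180° − ∠T − ∠S = 27.25°.
Law of sines: RT = SR·sin S/sin T ≈ 12.226.
Law of sines: TS = SR·sin R/sin T ≈ 6.0832.
Area = ½·SR·RT·sin R ≈ 37.087.
The altitude from T has length 2·area/SR ≈ 5.598.

5.598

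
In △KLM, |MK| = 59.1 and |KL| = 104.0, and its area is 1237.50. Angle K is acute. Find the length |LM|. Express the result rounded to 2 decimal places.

From area = ½·|MK|·|KL|·sin K, we get sin K = 2·area/(|MK|·|KL|) ≈ 0.40267.
Taking the acute solution, ∠K ≈ 23.75°.
Law of cosines then gives |LM| ≈ 55.287.

55.29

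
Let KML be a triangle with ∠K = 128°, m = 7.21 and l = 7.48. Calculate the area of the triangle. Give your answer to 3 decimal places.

area ≈ 21.249

Area = ½·m·l·sin K ≈ 21.249.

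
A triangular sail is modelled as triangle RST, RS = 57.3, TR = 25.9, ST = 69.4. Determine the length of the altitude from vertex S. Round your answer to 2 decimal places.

Semiperimeter s = (69.4 + 25.9 + 57.3)/2 = 76.3.
Heron's formula: area = √(76.3·6.9·50.4·19) ≈ 710.03.
The altitude from S has length 2·area/TR ≈ 54.829.

54.83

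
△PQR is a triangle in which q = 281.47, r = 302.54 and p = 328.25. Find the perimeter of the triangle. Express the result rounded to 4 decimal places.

912.2600

Perimeter = 328.25 + 281.47 + 302.54 = 912.26.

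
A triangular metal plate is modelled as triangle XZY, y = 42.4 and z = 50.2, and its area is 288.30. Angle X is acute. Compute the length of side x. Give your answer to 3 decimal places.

14.833

From area = ½·z·y·sin X, we get sin X = 2·area/(z·y) ≈ 0.27090.
Taking the acute solution, ∠X ≈ 15.72°.
Law of cosines then gives x ≈ 14.833.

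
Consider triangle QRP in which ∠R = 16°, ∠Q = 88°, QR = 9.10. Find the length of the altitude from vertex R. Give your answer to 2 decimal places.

The third angle is ∠P = 180° − ∠Q − ∠R = 76.00°.
Law of sines: RP = QR·sin Q/sin P ≈ 9.3729.
Law of sines: PQ = QR·sin R/sin P ≈ 2.5851.
Area = ½·QR·RP·sin R ≈ 11.755.
The altitude from R has length 2·area/PQ ≈ 9.0945.

9.09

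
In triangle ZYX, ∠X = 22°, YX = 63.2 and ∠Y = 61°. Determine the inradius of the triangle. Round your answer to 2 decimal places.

The third angle is ∠Z = 180° − ∠Y − ∠X = 97.00°.
Law of sines: XZ = YX·sin Y/sin Z ≈ 55.691.
Law of sines: ZY = YX·sin X/sin Z ≈ 23.853.
Area = ½·YX·XZ·sin X ≈ 659.25.
Semiperimeter s = (63.2+55.691+23.853)/2 = 71.372.
Inradius = area/s = 659.25/71.372 ≈ 9.2368.

9.24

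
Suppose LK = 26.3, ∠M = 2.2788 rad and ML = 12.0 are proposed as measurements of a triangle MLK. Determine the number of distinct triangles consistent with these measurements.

ML·sin M = 12.0·sin(2.2788 rad) ≈ 9.116.
Since ∠M is not acute, a triangle exists only if LK > ML; here LK > ML, so there is exactly one triangle.

1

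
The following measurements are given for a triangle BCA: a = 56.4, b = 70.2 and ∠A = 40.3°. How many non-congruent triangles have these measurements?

b·sin A = 70.2·sin(40.3°) ≈ 45.4.
Since b sin A < a < b (45.4 < 56.4 < 70.2), two triangles exist.

2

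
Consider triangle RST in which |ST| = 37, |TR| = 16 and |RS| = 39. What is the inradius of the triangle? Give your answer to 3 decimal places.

Semiperimeter s = (37 + 16 + 39)/2 = 46.
Heron's formula: area = √(46·9·30·7) ≈ 294.86.
Inradius = area/s = 294.86/46 ≈ 6.4099.

r ≈ 6.410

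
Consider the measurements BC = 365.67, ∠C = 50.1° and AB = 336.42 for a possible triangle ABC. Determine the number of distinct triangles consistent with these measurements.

2

BC·sin C = 365.67·sin(50.1°) ≈ 280.5.
Since BC sin C < AB < BC (280.5 < 336.42 < 365.67), two triangles exist.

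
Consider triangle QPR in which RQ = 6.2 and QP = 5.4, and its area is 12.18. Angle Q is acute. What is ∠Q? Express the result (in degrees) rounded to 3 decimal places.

∠Q ≈ 46.685°

From area = ½·RQ·QP·sin Q, we get sin Q = 2·area/(RQ·QP) ≈ 0.72760.
Taking the acute solution, ∠Q ≈ 46.69°.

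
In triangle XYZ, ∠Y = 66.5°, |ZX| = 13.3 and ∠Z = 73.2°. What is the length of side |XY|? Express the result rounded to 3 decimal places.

The third angle is ∠X = 180° − ∠Y − ∠Z = 40.30°.
Law of sines: |XY| = |ZX|·sin Z/sin Y ≈ 13.884.

13.884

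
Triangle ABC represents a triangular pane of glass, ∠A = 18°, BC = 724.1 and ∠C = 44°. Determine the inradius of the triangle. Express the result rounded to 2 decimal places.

The third angle is ∠B = 180° − ∠C − ∠A = 118.00°.
Law of sines: CA = BC·sin B/sin A ≈ 2069.
Law of sines: AB = BC·sin C/sin A ≈ 1627.7.
Area = ½·BC·CA·sin C ≈ 5.2034e+05.
Semiperimeter s = (724.1+2069+1627.7)/2 = 2210.4.
Inradius = area/s = 5.2034e+05/2210.4 ≈ 235.41.

r ≈ 235.41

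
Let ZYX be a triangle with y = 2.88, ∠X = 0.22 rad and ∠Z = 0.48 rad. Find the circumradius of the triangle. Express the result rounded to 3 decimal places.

The third angle is ∠Y = π − ∠X − ∠Z = 2.442 rad.
Law of sines: z = y·sin Z/sin Y ≈ 2.0644.
Law of sines: x = y·sin X/sin Y ≈ 0.9756.
Circumradius = y/(2 sin Y) ≈ 2.2353.

R ≈ 2.235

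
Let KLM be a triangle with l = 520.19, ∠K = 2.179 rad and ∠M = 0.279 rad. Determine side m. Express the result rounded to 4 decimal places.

The third angle is ∠L = π − ∠M − ∠K = 0.684 rad.
Law of sines: m = l·sin M/sin L ≈ 226.82.

226.8230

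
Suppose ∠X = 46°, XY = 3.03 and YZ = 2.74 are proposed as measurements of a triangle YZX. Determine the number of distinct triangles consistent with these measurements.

2

XY·sin X = 3.03·sin(46°) ≈ 2.18.
Since XY sin X < YZ < XY (2.18 < 2.74 < 3.03), two triangles exist.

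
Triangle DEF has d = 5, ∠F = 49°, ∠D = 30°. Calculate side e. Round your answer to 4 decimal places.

9.8163

The third angle is ∠E = 180° − ∠F − ∠D = 101.00°.
Law of sines: e = d·sin E/sin D ≈ 9.8163.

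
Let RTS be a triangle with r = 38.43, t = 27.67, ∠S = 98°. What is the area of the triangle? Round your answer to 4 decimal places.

526.5048

Area = ½·r·t·sin S ≈ 526.5.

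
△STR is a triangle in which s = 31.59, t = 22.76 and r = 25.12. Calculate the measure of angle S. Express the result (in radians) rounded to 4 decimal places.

1.4383

By the law of cosines, cos S = (t² + r² − s²) / (2·t·r) ≈ 0.13215, so ∠S ≈ 1.438 rad.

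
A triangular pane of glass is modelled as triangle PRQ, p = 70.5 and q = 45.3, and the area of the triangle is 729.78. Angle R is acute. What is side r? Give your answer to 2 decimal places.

From area = ½·q·p·sin R, we get sin R = 2·area/(q·p) ≈ 0.45702.
Taking the acute solution, ∠R ≈ 27.19°.
Law of cosines then gives r ≈ 36.621.

36.62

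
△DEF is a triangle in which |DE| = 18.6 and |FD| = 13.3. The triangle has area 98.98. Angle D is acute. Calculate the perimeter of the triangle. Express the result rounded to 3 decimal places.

From area = ½·|FD|·|DE|·sin D, we get sin D = 2·area/(|FD|·|DE|) ≈ 0.80023.
Taking the acute solution, ∠D ≈ 53.15°.
Law of cosines then gives |EF| ≈ 15.038.
Perimeter = 15.038 + 13.3 + 18.6 = 46.938.

46.938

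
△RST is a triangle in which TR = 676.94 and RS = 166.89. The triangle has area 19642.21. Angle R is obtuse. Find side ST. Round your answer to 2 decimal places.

835.43

From area = ½·TR·RS·sin R, we get sin R = 2·area/(TR·RS) ≈ 0.34773.
Taking the obtuse solution, ∠R ≈ 159.65°.
Law of cosines then gives ST ≈ 835.43.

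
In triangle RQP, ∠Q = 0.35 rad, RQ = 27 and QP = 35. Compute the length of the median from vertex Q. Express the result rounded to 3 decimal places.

30.534

By the law of cosines, PR² = RQ² + QP² − 2·RQ·QP·cos Q = 178.59, so PR ≈ 13.364.
Median from Q: ½√(2·RQ² + 2·QP² − PR²) ≈ 30.534.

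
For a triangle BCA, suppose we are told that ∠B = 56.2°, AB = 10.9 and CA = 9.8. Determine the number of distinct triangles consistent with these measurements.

AB·sin B = 10.9·sin(56.2°) ≈ 9.058.
Since AB sin B < CA < AB (9.058 < 9.8 < 10.9), two triangles exist.

2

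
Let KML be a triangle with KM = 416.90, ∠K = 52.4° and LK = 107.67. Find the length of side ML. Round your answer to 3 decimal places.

By the law of cosines, ML² = LK² + KM² − 2·LK·KM·cos K = 1.3062e+05, so ML ≈ 361.42.

361.417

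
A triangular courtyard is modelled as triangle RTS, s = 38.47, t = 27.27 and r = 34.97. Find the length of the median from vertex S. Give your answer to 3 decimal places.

Median from S: ½√(2·r² + 2·t² − s²) ≈ 24.765.

24.765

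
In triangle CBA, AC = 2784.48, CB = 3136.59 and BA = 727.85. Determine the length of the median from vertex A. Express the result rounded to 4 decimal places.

Median from A: ½√(2·BA² + 2·AC² − CB²) ≈ 1296.9.

1296.9187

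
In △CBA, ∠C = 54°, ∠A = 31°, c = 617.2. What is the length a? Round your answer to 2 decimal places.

392.92

The third angle is ∠B = 180° − ∠A − ∠C = 95.00°.
Law of sines: a = c·sin A/sin C ≈ 392.92.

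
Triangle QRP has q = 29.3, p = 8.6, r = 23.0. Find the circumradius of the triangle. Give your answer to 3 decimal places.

By the law of cosines, cos Q = (r² + p² − q²) / (2·r·p) ≈ -0.64593, so ∠Q ≈ 130.24°.
Circumradius = q/(2 sin Q) ≈ 19.191.

19.191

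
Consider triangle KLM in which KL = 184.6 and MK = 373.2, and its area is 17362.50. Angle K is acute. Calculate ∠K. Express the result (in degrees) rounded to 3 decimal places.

∠K ≈ 30.268°

From area = ½·MK·KL·sin K, we get sin K = 2·area/(MK·KL) ≈ 0.50404.
Taking the acute solution, ∠K ≈ 30.27°.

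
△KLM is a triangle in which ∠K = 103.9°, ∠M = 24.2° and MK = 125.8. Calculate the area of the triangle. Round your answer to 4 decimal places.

The third angle is ∠L = 180° − ∠M − ∠K = 51.90°.
Law of sines: LM = MK·sin K/sin L ≈ 155.18.
Law of sines: KL = MK·sin M/sin L ≈ 65.531.
Area = ½·MK·LM·sin M ≈ 4001.2.

4001.1712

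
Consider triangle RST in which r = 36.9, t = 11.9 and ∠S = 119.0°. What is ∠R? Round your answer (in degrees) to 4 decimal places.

∠R ≈ 47.2920°

By the law of cosines, s² = t² + r² − 2·t·r·cos S = 1929, so s ≈ 43.92.
Law of cosines again: cos R = (s² + t² − r²)/(2·s·t) ≈ 0.67826, so ∠R ≈ 47.29°.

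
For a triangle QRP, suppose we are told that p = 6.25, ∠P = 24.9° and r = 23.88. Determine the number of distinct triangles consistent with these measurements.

r·sin P = 23.88·sin(24.9°) ≈ 10.05.
Since p = 6.25 < 10.05 = r sin P, no triangle exists.

0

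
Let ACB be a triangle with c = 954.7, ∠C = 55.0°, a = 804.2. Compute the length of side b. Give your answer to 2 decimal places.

Law of sines: sin A = a·sin C/c ≈ 0.69002.
Since c ≥ a, only the acute value applies: ∠A ≈ 43.63°.
Then ∠B = 180° − ∠C − ∠A ≈ 81.37°.
Law of sines gives b = c·sin B/sin C ≈ 1152.3.

1152.27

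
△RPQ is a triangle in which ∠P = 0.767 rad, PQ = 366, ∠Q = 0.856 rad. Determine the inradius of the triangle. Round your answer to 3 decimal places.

78.365

The third angle is ∠R = π − ∠P − ∠Q = 1.519 rad.
Law of sines: QR = PQ·sin P/sin R ≈ 254.34.
Law of sines: RP = PQ·sin Q/sin R ≈ 276.79.
Area = ½·PQ·QR·sin Q ≈ 35152.
Semiperimeter s = (366+254.34+276.79)/2 = 448.57.
Inradius = area/s = 35152/448.57 ≈ 78.365.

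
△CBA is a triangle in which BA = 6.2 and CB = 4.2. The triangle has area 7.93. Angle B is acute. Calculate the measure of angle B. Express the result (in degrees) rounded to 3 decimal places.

From area = ½·CB·BA·sin B, we get sin B = 2·area/(CB·BA) ≈ 0.60906.
Taking the acute solution, ∠B ≈ 37.52°.

∠B ≈ 37.522°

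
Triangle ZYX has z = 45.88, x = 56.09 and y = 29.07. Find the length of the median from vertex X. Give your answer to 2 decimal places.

26.24

Median from X: ½√(2·z² + 2·y² − x²) ≈ 26.239.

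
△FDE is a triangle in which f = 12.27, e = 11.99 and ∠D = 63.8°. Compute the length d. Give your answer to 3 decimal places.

By the law of cosines, d² = e² + f² − 2·e·f·cos D = 164.41, so d ≈ 12.822.

12.822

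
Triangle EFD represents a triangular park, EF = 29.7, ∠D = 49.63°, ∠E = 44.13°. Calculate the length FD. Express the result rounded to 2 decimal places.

The third angle is ∠F = 180° − ∠D − ∠E = 86.24°.
Law of sines: FD = EF·sin E/sin D ≈ 27.143.

27.14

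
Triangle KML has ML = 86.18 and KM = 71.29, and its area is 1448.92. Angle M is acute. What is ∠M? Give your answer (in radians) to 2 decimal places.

From area = ½·KM·ML·sin M, we get sin M = 2·area/(KM·ML) ≈ 0.47167.
Taking the acute solution, ∠M ≈ 0.4912 rad.

∠M ≈ 0.49 rad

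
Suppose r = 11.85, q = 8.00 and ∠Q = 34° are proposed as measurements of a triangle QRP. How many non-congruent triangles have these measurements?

r·sin Q = 11.85·sin(34°) ≈ 6.626.
Since r sin Q < q < r (6.626 < 8.00 < 11.85), two triangles exist.

2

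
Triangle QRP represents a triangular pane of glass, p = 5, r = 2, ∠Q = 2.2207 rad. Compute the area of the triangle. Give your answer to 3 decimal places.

area ≈ 3.981

Area = ½·r·p·sin Q ≈ 3.9807.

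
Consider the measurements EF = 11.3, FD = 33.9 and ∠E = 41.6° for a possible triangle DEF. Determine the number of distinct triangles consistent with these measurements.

EF·sin E = 11.3·sin(41.6°) ≈ 7.502.
Since FD ≥ EF, exactly one triangle exists.

1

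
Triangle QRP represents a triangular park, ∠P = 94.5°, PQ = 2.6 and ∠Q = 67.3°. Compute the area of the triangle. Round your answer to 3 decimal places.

The third angle is ∠R = 180° − ∠P − ∠Q = 18.20°.
Law of sines: RP = PQ·sin Q/sin R ≈ 7.6796.
Law of sines: QR = PQ·sin P/sin R ≈ 8.2987.
Area = ½·PQ·RP·sin P ≈ 9.9527.

9.953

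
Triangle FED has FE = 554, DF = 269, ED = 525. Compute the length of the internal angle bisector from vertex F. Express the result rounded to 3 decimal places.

By the law of cosines, cos F = (DF² + FE² − ED²) / (2·DF·FE) ≈ 0.34776, so ∠F ≈ 69.65°.
The bisector from F has length 2·DF·FE·cos(∠F/2)/(DF+FE) ≈ 297.29.

297.293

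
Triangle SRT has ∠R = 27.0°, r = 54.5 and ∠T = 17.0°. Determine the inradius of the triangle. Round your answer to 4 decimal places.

7.6813

The third angle is ∠S = 180° − ∠R − ∠T = 136.00°.
Law of sines: s = r·sin S/sin R ≈ 83.391.
Law of sines: t = r·sin T/sin R ≈ 35.098.
Area = ½·r·s·sin T ≈ 664.39.
Semiperimeter p = (83.391+54.5+35.098)/2 = 86.495.
Inradius = area/p = 664.39/86.495 ≈ 7.6813.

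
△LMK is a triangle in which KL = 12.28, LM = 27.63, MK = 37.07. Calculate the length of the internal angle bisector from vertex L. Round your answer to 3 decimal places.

6.824

By the law of cosines, cos L = (KL² + LM² − MK²) / (2·KL·LM) ≈ -0.67783, so ∠L ≈ 132.67°.
The bisector from L has length 2·KL·LM·cos(∠L/2)/(KL+LM) ≈ 6.8243.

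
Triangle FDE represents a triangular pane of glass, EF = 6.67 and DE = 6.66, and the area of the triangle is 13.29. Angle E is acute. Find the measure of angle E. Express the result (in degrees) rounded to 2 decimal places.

36.75

From area = ½·DE·EF·sin E, we get sin E = 2·area/(DE·EF) ≈ 0.59835.
Taking the acute solution, ∠E ≈ 36.75°.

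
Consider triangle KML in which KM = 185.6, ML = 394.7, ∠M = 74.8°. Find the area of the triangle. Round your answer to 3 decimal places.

area ≈ 35346.779

Area = ½·KM·ML·sin M ≈ 35347.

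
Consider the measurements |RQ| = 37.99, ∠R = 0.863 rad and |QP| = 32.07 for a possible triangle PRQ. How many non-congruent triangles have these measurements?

|RQ|·sin R = 37.99·sin(0.863 rad) ≈ 28.86.
Since |RQ| sin R < |QP| < |RQ| (28.86 < 32.07 < 37.99), two triangles exist.

2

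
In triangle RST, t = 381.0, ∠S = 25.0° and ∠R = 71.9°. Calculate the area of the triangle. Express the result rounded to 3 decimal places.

The third angle is ∠T = 180° − ∠R − ∠S = 83.10°.
Law of sines: r = t·sin R/sin T ≈ 364.79.
Law of sines: s = t·sin S/sin T ≈ 162.19.
Area = ½·t·r·sin S ≈ 29369.

area ≈ 29368.679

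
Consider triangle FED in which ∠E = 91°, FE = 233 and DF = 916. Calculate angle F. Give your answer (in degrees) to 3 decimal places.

Law of sines: sin D = FE·sin E/DF ≈ 0.25433.
Since DF ≥ FE, only the acute value applies: ∠D ≈ 14.73°.
Then ∠F = 180° − ∠E − ∠D ≈ 74.27°.

∠F ≈ 74.266°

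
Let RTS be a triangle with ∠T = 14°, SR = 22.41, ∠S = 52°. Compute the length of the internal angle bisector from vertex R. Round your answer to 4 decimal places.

18.6769

The third angle is ∠R = 180° − ∠T − ∠S = 114.00°.
Law of sines: TS = SR·sin R/sin T ≈ 84.625.
Law of sines: RT = SR·sin S/sin T ≈ 72.996.
The bisector from R has length 2·SR·RT·cos(∠R/2)/(SR+RT) ≈ 18.677.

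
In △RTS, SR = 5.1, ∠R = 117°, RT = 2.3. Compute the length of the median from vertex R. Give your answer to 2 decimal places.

By the law of cosines, TS² = SR² + RT² − 2·SR·RT·cos R = 41.951, so TS ≈ 6.4769.
Median from R: ½√(2·SR² + 2·RT² − TS²) ≈ 2.2721.

m_R ≈ 2.27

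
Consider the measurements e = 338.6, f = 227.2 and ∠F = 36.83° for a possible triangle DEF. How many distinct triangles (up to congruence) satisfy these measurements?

e·sin F = 338.6·sin(36.83°) ≈ 203.
Since e sin F < f < e (203 < 227.2 < 338.6), two triangles exist.

2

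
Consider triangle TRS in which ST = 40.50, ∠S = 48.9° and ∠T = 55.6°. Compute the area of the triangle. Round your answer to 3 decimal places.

The third angle is ∠R = 180° − ∠S − ∠T = 75.50°.
Law of sines: RS = ST·sin T/sin R ≈ 34.517.
Law of sines: TR = ST·sin S/sin R ≈ 31.523.
Area = ½·ST·RS·sin S ≈ 526.71.

526.710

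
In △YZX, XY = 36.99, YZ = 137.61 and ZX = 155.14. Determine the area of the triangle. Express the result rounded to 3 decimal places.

Semiperimeter s = (155.14 + 36.99 + 137.61)/2 = 164.87.
Heron's formula: area = √(164.87·9.73·127.88·27.26) ≈ 2364.8.

area ≈ 2364.784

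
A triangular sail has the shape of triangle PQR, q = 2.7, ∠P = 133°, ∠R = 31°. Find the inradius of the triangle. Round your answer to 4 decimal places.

The third angle is ∠Q = 180° − ∠R − ∠P = 16.00°.
Law of sines: p = q·sin P/sin Q ≈ 7.164.
Law of sines: r = q·sin R/sin Q ≈ 5.045.
Area = ½·q·p·sin R ≈ 4.9811.
Semiperimeter s = (7.164+2.7+5.045)/2 = 7.4545.
Inradius = area/s = 4.9811/7.4545 ≈ 0.6682.

0.6682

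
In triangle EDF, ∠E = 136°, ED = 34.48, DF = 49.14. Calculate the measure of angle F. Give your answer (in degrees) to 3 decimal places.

Law of sines: sin F = ED·sin E/DF ≈ 0.48742.
Since DF ≥ ED, only the acute value applies: ∠F ≈ 29.17°.
Then ∠D = 180° − ∠E − ∠F ≈ 14.83°.

∠F ≈ 29.171°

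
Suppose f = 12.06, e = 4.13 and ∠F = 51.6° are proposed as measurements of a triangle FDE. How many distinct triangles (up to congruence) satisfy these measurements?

e·sin F = 4.13·sin(51.6°) ≈ 3.237.
Since f ≥ e, exactly one triangle exists.

1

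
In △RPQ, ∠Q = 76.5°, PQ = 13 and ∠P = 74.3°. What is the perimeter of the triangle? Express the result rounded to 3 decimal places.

The third angle is ∠R = 180° − ∠P − ∠Q = 29.20°.
Law of sines: QR = PQ·sin P/sin R ≈ 25.653.
Law of sines: RP = PQ·sin Q/sin R ≈ 25.911.
Semiperimeter s = (13+25.653+25.911)/2 = 32.282.
Perimeter = 13 + 25.653 + 25.911 = 64.564.

64.564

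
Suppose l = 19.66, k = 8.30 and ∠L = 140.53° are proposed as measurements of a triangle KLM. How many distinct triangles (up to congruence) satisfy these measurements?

1

k·sin L = 8.30·sin(140.53°) ≈ 5.276.
Since ∠L is not acute, a triangle exists only if l > k; here l > k, so there is exactly one triangle.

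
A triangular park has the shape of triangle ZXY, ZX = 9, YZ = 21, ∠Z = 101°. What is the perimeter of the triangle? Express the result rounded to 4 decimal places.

By the law of cosines, XY² = YZ² + ZX² − 2·YZ·ZX·cos Z = 594.13, so XY ≈ 24.375.
Semiperimeter s = (24.375+21+9)/2 = 27.187.
Perimeter = 24.375 + 21 + 9 = 54.375.

54.3747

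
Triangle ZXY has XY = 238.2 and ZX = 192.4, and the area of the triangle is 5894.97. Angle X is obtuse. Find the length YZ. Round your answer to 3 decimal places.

From area = ½·ZX·XY·sin X, we get sin X = 2·area/(ZX·XY) ≈ 0.25726.
Taking the obtuse solution, ∠X ≈ 165.09°.
Law of cosines then gives YZ ≈ 427.

427.003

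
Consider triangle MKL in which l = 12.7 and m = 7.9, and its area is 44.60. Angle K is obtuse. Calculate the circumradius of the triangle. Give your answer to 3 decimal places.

From area = ½·l·m·sin K, we get sin K = 2·area/(l·m) ≈ 0.88907.
Taking the obtuse solution, ∠K ≈ 117.24°.
Law of cosines then gives k ≈ 17.764.
Circumradius = k/(2 sin K) ≈ 9.9902.

9.990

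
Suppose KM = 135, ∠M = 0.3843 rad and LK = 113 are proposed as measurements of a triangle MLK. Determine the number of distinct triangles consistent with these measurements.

KM·sin M = 135·sin(0.3843 rad) ≈ 50.61.
Since KM sin M < LK < KM (50.61 < 113 < 135), two triangles exist.

2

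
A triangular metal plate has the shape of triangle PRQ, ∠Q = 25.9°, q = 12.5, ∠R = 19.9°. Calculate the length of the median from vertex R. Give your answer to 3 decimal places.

The third angle is ∠P = 180° − ∠R − ∠Q = 134.20°.
Law of sines: p = q·sin P/sin Q ≈ 20.516.
Law of sines: r = q·sin R/sin Q ≈ 9.7407.
Median from R: ½√(2·q² + 2·p² − r²) ≈ 16.274.

16.274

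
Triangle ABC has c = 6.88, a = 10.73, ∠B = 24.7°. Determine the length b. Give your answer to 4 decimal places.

5.3227

By the law of cosines, b² = c² + a² − 2·c·a·cos B = 28.331, so b ≈ 5.3227.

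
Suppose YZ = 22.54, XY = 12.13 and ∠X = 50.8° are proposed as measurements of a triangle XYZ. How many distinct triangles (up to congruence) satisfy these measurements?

1

XY·sin X = 12.13·sin(50.8°) ≈ 9.4.
Since YZ ≥ XY, exactly one triangle exists.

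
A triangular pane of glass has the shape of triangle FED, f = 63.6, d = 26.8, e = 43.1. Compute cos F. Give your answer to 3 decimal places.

By the law of cosines, cos F = (e² + d² − f²) / (2·e·d) ≈ -0.63593, so ∠F ≈ 129.49°.

-0.636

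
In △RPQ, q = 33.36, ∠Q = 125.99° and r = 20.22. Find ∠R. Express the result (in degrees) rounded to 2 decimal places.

∠R ≈ 29.37°

Law of sines: sin R = r·sin Q/q ≈ 0.49042.
Since q ≥ r, only the acute value applies: ∠R ≈ 29.37°.
Then ∠P = 180° − ∠Q − ∠R ≈ 24.64°.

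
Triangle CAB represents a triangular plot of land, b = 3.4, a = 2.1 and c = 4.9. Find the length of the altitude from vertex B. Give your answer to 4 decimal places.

Semiperimeter s = (4.9 + 2.1 + 3.4)/2 = 5.2.
Heron's formula: area = √(5.2·0.3·3.1·1.8) ≈ 2.9504.
The altitude from B has length 2·area/b ≈ 1.7355.

1.7355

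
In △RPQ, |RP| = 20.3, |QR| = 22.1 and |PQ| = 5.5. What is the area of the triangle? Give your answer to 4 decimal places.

Semiperimeter s = (5.5 + 22.1 + 20.3)/2 = 23.95.
Heron's formula: area = √(23.95·18.45·1.85·3.65) ≈ 54.624.

54.6240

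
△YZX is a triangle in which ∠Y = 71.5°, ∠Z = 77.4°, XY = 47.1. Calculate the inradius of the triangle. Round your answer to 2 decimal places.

r ≈ 9.45

The third angle is ∠X = 180° − ∠Y − ∠Z = 31.10°.
Law of sines: ZX = XY·sin Y/sin Z ≈ 45.768.
Law of sines: YZ = XY·sin X/sin Z ≈ 24.929.
Area = ½·XY·ZX·sin X ≈ 556.74.
Semiperimeter s = (45.768+47.1+24.929)/2 = 58.899.
Inradius = area/s = 556.74/58.899 ≈ 9.4525.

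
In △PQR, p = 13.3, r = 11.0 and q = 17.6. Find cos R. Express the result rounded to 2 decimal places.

cos R ≈ 0.78

By the law of cosines, cos R = (p² + q² − r²) / (2·p·q) ≈ 0.78104, so ∠R ≈ 38.64°.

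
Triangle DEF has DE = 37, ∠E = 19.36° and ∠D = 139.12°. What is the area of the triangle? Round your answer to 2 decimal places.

The third angle is ∠F = 180° − ∠D − ∠E = 21.52°.
Law of sines: EF = DE·sin D/sin F ≈ 66.014.
Law of sines: FD = DE·sin E/sin F ≈ 33.437.
Area = ½·DE·EF·sin E ≈ 404.85.

area ≈ 404.85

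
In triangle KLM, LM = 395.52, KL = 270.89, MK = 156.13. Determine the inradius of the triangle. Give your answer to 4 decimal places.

r ≈ 37.0355

Semiperimeter s = (395.52 + 156.13 + 270.89)/2 = 411.27.
Heron's formula: area = √(411.27·15.75·255.14·140.38) ≈ 15232.
Inradius = area/s = 15232/411.27 ≈ 37.036.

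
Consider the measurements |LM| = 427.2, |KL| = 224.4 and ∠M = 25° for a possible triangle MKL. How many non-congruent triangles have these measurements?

|LM|·sin M = 427.2·sin(25°) ≈ 180.5.
Since |LM| sin M < |KL| < |LM| (180.5 < 224.4 < 427.2), two triangles exist.

2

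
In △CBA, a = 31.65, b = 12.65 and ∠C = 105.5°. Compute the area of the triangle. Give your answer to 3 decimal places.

Area = ½·b·a·sin C ≈ 192.91.

192.906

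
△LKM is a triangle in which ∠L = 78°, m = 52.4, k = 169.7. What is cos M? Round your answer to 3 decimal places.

By the law of cosines, l² = k² + m² − 2·k·m·cos L = 27846, so l ≈ 166.87.
Law of cosines again: cos M = (l² + k² − m²)/(2·l·k) ≈ 0.95166, so ∠M ≈ 17.89°.

cos M ≈ 0.952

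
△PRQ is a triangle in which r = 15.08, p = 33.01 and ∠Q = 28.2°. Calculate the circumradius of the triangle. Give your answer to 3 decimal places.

22.186

By the law of cosines, q² = p² + r² − 2·p·r·cos Q = 439.66, so q ≈ 20.968.
Area = ½·p·r·sin Q ≈ 117.62.
Circumradius = q/(2 sin Q) ≈ 22.186.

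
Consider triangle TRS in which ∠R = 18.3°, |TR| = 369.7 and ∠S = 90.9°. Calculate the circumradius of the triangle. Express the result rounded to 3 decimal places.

The third angle is ∠T = 180° − ∠R − ∠S = 70.80°.
Law of sines: |RS| = |TR|·sin T/sin S ≈ 349.18.
Law of sines: |ST| = |TR|·sin R/sin S ≈ 116.1.
Circumradius = |TR|/(2 sin S) ≈ 184.87.

184.873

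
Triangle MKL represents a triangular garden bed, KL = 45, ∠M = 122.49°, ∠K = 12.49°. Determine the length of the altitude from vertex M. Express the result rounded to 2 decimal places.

h_M ≈ 8.16

The third angle is ∠L = 180° − ∠M − ∠K = 45.02°.
Law of sines: LM = KL·sin K/sin M ≈ 11.538.
Law of sines: MK = KL·sin L/sin M ≈ 37.737.
Area = ½·KL·LM·sin L ≈ 183.63.
The altitude from M has length 2·area/KL ≈ 8.1614.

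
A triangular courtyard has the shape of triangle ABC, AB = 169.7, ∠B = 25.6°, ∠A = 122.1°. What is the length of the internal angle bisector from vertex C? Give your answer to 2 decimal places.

174.57

The third angle is ∠C = 180° − ∠A − ∠B = 32.30°.
Law of sines: BC = AB·sin A/sin C ≈ 269.03.
Law of sines: CA = AB·sin B/sin C ≈ 137.22.
The bisector from C has length 2·BC·CA·cos(∠C/2)/(BC+CA) ≈ 174.57.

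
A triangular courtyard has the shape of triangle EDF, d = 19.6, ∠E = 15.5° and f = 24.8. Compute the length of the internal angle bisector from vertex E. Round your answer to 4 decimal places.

t_E ≈ 21.6955

By the law of cosines, e² = d² + f² − 2·d·f·cos E = 62.397, so e ≈ 7.8992.
The bisector from E has length 2·d·f·cos(∠E/2)/(d+f) ≈ 21.695.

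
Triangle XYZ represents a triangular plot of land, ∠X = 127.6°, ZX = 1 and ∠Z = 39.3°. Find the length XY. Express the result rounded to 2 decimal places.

The third angle is ∠Y = 180° − ∠Z − ∠X = 13.10°.
Law of sines: XY = ZX·sin Z/sin Y ≈ 2.7945.

2.79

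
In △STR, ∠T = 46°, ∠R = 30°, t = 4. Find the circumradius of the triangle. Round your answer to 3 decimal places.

2.780

The third angle is ∠S = 180° − ∠T − ∠R = 104.00°.
Law of sines: s = t·sin S/sin T ≈ 5.3955.
Law of sines: r = t·sin R/sin T ≈ 2.7803.
Circumradius = t/(2 sin T) ≈ 2.7803.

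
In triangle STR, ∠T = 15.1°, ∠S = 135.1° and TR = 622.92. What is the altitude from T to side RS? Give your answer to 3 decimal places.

h_T ≈ 309.575

The third angle is ∠R = 180° − ∠S − ∠T = 29.80°.
Law of sines: RS = TR·sin T/sin S ≈ 229.89.
Law of sines: ST = TR·sin R/sin S ≈ 438.57.
Area = ½·TR·RS·sin R ≈ 35584.
The altitude from T has length 2·area/RS ≈ 309.58.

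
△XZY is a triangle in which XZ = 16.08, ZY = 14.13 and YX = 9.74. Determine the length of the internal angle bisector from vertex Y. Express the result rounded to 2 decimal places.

By the law of cosines, cos Y = (ZY² + YX² − XZ²) / (2·ZY·YX) ≈ 0.13064, so ∠Y ≈ 82.49°.
The bisector from Y has length 2·ZY·YX·cos(∠Y/2)/(ZY+YX) ≈ 8.6701.

t_Y ≈ 8.67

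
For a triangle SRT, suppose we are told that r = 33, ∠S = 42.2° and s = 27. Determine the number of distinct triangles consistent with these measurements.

2

r·sin S = 33·sin(42.2°) ≈ 22.17.
Since r sin S < s < r (22.17 < 27 < 33), two triangles exist.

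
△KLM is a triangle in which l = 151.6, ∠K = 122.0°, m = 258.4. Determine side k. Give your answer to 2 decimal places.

362.31

By the law of cosines, k² = l² + m² − 2·l·m·cos K = 1.3127e+05, so k ≈ 362.31.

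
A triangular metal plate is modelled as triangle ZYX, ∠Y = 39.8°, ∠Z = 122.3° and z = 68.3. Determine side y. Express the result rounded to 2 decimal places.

51.72

The third angle is ∠X = 180° − ∠Z − ∠Y = 17.90°.
Law of sines: y = z·sin Y/sin Z ≈ 51.723.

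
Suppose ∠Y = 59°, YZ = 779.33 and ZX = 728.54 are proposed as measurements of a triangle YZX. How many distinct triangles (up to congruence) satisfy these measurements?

2

YZ·sin Y = 779.33·sin(59°) ≈ 668.
Since YZ sin Y < ZX < YZ (668 < 728.54 < 779.33), two triangles exist.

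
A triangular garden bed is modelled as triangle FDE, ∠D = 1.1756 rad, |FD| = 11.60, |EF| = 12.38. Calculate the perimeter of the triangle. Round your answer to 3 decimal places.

perimeter ≈ 34.663

Law of sines: sin E = |FD|·sin D/|EF| ≈ 0.86477.
Since |EF| ≥ |FD|, only the acute value applies: ∠E ≈ 1.0447 rad.
Then ∠F = π − ∠D − ∠E ≈ 0.9213 rad.
Law of sines gives |DE| = |EF|·sin F/sin D ≈ 10.683.
Semiperimeter s = (10.683+12.38+11.6)/2 = 17.331.
Perimeter = 10.683 + 12.38 + 11.6 = 34.663.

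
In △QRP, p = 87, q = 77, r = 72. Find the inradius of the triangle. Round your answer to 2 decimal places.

Semiperimeter s = (77 + 72 + 87)/2 = 118.
Heron's formula: area = √(118·41·46·31) ≈ 2626.6.
Inradius = area/s = 2626.6/118 ≈ 22.259.

22.26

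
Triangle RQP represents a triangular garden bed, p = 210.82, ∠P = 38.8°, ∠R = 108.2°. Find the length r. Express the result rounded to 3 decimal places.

The third angle is ∠Q = 180° − ∠P − ∠R = 33.00°.
Law of sines: r = p·sin R/sin P ≈ 319.62.

319.617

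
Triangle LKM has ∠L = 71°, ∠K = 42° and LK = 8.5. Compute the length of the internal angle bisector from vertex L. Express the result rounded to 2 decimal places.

5.83

The third angle is ∠M = 180° − ∠L − ∠K = 67.00°.
Law of sines: KM = LK·sin L/sin M ≈ 8.731.
Law of sines: ML = LK·sin K/sin M ≈ 6.1788.
The bisector from L has length 2·ML·LK·cos(∠L/2)/(ML+LK) ≈ 5.8257.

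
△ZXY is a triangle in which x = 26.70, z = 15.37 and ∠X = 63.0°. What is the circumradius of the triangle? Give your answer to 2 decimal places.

R ≈ 14.98

Law of sines: sin Z = z·sin X/x ≈ 0.51291.
Since x ≥ z, only the acute value applies: ∠Z ≈ 30.86°.
Then ∠Y = 180° − ∠X − ∠Z ≈ 86.14°.
Law of sines gives y = x·sin Y/sin X ≈ 29.898.
Circumradius = x/(2 sin X) ≈ 14.983.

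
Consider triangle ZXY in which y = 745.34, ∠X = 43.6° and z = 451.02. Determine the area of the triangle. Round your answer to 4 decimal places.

Area = ½·y·z·sin X ≈ 1.1591e+05.

115912.3724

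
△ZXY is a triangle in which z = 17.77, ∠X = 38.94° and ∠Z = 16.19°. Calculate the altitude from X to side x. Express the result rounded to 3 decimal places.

h_X ≈ 14.579

The third angle is ∠Y = 180° − ∠Z − ∠X = 124.87°.
Law of sines: x = z·sin X/sin Z ≈ 40.056.
Law of sines: y = z·sin Y/sin Z ≈ 52.289.
Area = ½·z·x·sin Y ≈ 292.
The altitude from X has length 2·area/x ≈ 14.579.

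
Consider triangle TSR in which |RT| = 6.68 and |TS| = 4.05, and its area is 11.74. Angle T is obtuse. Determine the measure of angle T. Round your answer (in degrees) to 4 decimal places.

From area = ½·|RT|·|TS|·sin T, we get sin T = 2·area/(|RT|·|TS|) ≈ 0.86789.
Taking the obtuse solution, ∠T ≈ 119.79°.

119.7852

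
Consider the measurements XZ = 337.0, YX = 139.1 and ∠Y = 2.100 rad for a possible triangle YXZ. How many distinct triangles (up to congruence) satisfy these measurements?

YX·sin Y = 139.1·sin(2.100 rad) ≈ 120.1.
Since ∠Y is not acute, a triangle exists only if XZ > YX; here XZ > YX, so there is exactly one triangle.

1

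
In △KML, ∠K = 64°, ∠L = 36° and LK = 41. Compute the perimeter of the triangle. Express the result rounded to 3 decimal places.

The third angle is ∠M = 180° − ∠L − ∠K = 80.00°.
Law of sines: ML = LK·sin K/sin M ≈ 37.419.
Law of sines: KM = LK·sin L/sin M ≈ 24.471.
Semiperimeter s = (37.419+41+24.471)/2 = 51.445.
Perimeter = 37.419 + 41 + 24.471 = 102.89.

102.890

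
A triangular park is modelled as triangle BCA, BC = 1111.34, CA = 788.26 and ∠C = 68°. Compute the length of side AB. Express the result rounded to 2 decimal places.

1095.49

By the law of cosines, AB² = BC² + CA² − 2·BC·CA·cos C = 1.2001e+06, so AB ≈ 1095.5.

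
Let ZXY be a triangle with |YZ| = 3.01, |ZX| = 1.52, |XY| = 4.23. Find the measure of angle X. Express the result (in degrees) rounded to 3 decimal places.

By the law of cosines, cos X = (|ZX|² + |XY|² − |YZ|²) / (2·|ZX|·|XY|) ≈ 0.86655, so ∠X ≈ 29.94°.

∠X ≈ 29.939°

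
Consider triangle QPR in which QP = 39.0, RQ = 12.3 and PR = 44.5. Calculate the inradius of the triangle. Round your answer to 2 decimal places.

Semiperimeter s = (44.5 + 12.3 + 39)/2 = 47.9.
Heron's formula: area = √(47.9·3.4·35.6·8.9) ≈ 227.16.
Inradius = area/s = 227.16/47.9 ≈ 4.7423.

r ≈ 4.74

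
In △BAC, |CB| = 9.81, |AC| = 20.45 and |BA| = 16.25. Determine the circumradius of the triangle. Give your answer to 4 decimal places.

R ≈ 10.3979

By the law of cosines, cos B = (|CB|² + |BA|² − |AC|²) / (2·|CB|·|BA|) ≈ -0.18162, so ∠B ≈ 100.46°.
Circumradius = |AC|/(2 sin B) ≈ 10.398.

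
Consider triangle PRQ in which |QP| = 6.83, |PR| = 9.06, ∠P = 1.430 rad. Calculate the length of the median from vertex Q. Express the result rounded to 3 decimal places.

m_Q ≈ 7.648

By the law of cosines, |RQ|² = |QP|² + |PR|² − 2·|QP|·|PR|·cos P = 111.37, so |RQ| ≈ 10.553.
Median from Q: ½√(2·|RQ|² + 2·|QP|² − |PR|²) ≈ 7.6476.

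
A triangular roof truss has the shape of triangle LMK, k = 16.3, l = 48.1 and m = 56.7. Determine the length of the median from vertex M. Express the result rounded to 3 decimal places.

Median from M: ½√(2·k² + 2·l² − m²) ≈ 22.044.

m_M ≈ 22.044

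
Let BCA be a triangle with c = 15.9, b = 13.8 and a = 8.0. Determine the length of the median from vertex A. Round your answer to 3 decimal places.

Median from A: ½√(2·b² + 2·c² − a²) ≈ 14.34.

m_A ≈ 14.340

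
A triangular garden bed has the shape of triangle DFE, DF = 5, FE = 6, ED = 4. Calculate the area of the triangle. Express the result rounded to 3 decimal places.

area ≈ 9.922

Semiperimeter s = (6 + 4 + 5)/2 = 7.5.
Heron's formula: area = √(7.5·1.5·3.5·2.5) ≈ 9.9216.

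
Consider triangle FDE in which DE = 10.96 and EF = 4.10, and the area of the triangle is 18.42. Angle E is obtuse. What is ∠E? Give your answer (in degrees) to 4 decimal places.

∠E ≈ 124.9320°

From area = ½·DE·EF·sin E, we get sin E = 2·area/(DE·EF) ≈ 0.81983.
Taking the obtuse solution, ∠E ≈ 124.93°.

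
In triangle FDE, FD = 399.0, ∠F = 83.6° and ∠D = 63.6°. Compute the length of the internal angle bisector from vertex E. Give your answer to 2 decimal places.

665.75

The third angle is ∠E = 180° − ∠F − ∠D = 32.80°.
Law of sines: DE = FD·sin F/sin E ≈ 731.97.
Law of sines: EF = FD·sin D/sin E ≈ 659.74.
The bisector from E has length 2·DE·EF·cos(∠E/2)/(DE+EF) ≈ 665.75.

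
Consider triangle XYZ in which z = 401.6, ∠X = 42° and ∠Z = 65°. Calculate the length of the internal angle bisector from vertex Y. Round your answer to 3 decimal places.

The third angle is ∠Y = 180° − ∠Z − ∠X = 73.00°.
Law of sines: x = z·sin X/sin Z ≈ 296.5.
Law of sines: y = z·sin Y/sin Z ≈ 423.75.
The bisector from Y has length 2·z·x·cos(∠Y/2)/(z+x) ≈ 274.23.

t_Y ≈ 274.228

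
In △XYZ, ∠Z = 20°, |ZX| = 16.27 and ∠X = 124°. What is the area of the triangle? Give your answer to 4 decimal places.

The third angle is ∠Y = 180° − ∠Z − ∠X = 36.00°.
Law of sines: |YZ| = |ZX|·sin X/sin Y ≈ 22.948.
Law of sines: |XY| = |ZX|·sin Z/sin Y ≈ 9.4672.
Area = ½·|ZX|·|YZ|·sin Z ≈ 63.849.

63.8487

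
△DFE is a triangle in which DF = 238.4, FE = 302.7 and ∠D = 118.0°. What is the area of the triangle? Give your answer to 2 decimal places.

Law of sines: sin E = DF·sin D/FE ≈ 0.69539.
Since FE ≥ DF, only the acute value applies: ∠E ≈ 44.06°.
Then ∠F = 180° − ∠D − ∠E ≈ 17.94°.
Law of sines gives ED = FE·sin F/sin D ≈ 105.61.
Area = ½·FE·DF·sin F ≈ 11115.

area ≈ 11114.95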